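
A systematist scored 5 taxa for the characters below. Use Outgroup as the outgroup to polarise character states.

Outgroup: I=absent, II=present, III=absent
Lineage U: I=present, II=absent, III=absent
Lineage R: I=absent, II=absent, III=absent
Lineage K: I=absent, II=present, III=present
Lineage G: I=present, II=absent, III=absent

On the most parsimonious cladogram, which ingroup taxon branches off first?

Character polarity is set by the outgroup: the derived state is whichever differs from the outgroup's state, so for II the derived state is 'absent', and for the remaining characters it is 'present'.
Only Lineage G and Lineage U show the derived state 'present' for I, supporting them as a clade.
II: derived state 'absent' in Lineage G, Lineage R, and Lineage U only — synapomorphy for {Lineage G, Lineage R, Lineage U}.
III (derived state 'present') is unique to Lineage K (autapomorphy; uninformative for grouping).
Most parsimonious ingroup topology: (((Lineage U,Lineage G),Lineage R),Lineage K).
Lineage K is sister to the clade containing all other ingroup taxa, so it is the earliest-diverging (most basal) ingroup lineage.

Lineage K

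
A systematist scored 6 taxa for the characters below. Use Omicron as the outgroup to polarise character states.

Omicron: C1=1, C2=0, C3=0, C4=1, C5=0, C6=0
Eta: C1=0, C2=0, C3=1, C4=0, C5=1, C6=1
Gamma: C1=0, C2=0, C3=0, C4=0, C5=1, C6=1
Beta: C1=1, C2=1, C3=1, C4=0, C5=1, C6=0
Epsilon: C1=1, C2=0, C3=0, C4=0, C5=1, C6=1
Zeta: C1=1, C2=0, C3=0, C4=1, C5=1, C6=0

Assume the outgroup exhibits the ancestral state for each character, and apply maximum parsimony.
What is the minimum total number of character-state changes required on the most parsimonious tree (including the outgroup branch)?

7

Character polarity is set by the outgroup: the derived state is whichever differs from the outgroup's state, so for C1, C4 the derived state is '0', and for the remaining characters it is '1'.
Only Eta and Gamma show the derived state '0' for C1, supporting them as a clade.
C2: derived state '1' in Beta only — an autapomorphy, so it tells us nothing about relationships among taxa.
C3 (state '1') occurs in Beta and Eta but conflicts with the nesting implied by the other characters — most parsimoniously interpreted as homoplasy.
C4: derived state '0' in Beta, Epsilon, Eta, and Gamma only — synapomorphy for {Beta, Epsilon, Eta, Gamma}.
All ingroup taxa share the derived state '1' for C5; it defines the ingroup but does not resolve relationships within it.
C6: derived state '1' in Epsilon, Eta, and Gamma only — synapomorphy for {Epsilon, Eta, Gamma}.
Most parsimonious ingroup topology: ((((Eta,Gamma),Epsilon),Beta),Zeta).
Changes per character on this tree: C1: 1; C2: 1; C3: 2; C4: 1; C5: 1; C6: 1.
Total = 7.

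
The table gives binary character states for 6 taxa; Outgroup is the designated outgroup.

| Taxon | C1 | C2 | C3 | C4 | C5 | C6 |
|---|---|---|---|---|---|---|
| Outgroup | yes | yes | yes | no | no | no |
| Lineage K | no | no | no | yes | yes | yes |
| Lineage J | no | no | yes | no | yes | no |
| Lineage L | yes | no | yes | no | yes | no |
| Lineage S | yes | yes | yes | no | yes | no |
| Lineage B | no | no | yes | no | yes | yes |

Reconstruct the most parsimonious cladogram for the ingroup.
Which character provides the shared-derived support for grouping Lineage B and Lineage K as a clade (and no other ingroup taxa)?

Character polarity is set by the outgroup: the derived state is whichever differs from the outgroup's state, so for C1, C2, C3 the derived state is 'no', and for the remaining characters it is 'yes'.
C1 (derived state 'no') is shared by Lineage B, Lineage J, and Lineage K — a synapomorphy uniting that clade.
C2: derived state 'no' in Lineage B, Lineage J, Lineage K, and Lineage L only — synapomorphy for {Lineage B, Lineage J, Lineage K, Lineage L}.
C3: derived state 'no' in Lineage K only — an autapomorphy, so it tells us nothing about relationships among taxa.
C4: derived state 'yes' in Lineage K only — an autapomorphy, so it tells us nothing about relationships among taxa.
C5 (derived state 'yes') is shared by all ingroup taxa — unites the whole ingroup.
Only Lineage B and Lineage K show the derived state 'yes' for C6, supporting them as a clade.
Most parsimonious ingroup topology: ((((Lineage K,Lineage B),Lineage J),Lineage L),Lineage S).
The clade {Lineage B, Lineage K} is supported by C6: its derived state 'yes' occurs in exactly those taxa and in no other taxon (including the outgroup).

C6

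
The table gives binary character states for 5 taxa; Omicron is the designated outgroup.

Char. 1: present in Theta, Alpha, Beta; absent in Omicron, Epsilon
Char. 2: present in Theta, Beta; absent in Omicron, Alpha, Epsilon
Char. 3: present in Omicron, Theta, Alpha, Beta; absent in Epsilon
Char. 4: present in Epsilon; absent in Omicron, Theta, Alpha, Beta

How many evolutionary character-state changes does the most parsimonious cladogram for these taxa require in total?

4

Character polarity is set by the outgroup: the derived state is whichever differs from the outgroup's state, so for Char. 3 the derived state is 'absent', and for the remaining characters it is 'present'.
Only Alpha, Beta, and Theta show the derived state 'present' for Char. 1, supporting them as a clade.
Only Beta and Theta show the derived state 'present' for Char. 2, supporting them as a clade.
Char. 3 (derived state 'absent') is unique to Epsilon (autapomorphy; uninformative for grouping).
Char. 4: derived state 'present' in Epsilon only — an autapomorphy, so it tells us nothing about relationships among taxa.
Most parsimonious ingroup topology: (((Theta,Beta),Alpha),Epsilon).
Changes per character on this tree: Char. 1: 1; Char. 2: 1; Char. 3: 1; Char. 4: 1.
Total = 4.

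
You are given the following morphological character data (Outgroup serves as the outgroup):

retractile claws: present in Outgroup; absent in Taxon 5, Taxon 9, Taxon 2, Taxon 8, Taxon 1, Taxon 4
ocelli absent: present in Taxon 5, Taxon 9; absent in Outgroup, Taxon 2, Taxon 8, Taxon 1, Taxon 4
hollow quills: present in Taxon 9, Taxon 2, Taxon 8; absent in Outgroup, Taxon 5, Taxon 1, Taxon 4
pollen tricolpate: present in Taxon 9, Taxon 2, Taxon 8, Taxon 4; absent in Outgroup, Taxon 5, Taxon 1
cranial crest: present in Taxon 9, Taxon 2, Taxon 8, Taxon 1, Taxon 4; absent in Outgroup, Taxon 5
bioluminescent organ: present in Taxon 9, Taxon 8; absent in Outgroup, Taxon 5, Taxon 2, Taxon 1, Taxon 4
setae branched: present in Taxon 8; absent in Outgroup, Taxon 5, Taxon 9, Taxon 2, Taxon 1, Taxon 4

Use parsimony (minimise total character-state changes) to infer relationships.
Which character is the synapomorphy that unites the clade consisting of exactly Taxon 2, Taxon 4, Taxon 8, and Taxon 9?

pollen tricolpate

Character polarity is set by the outgroup: the derived state is whichever differs from the outgroup's state, so for retractile claws the derived state is 'absent', and for the remaining characters it is 'present'.
retractile claws (derived state 'absent') is shared by all ingroup taxa — unites the whole ingroup.
ocelli absent (state 'present') occurs in Taxon 5 and Taxon 9 but conflicts with the nesting implied by the other characters — most parsimoniously interpreted as homoplasy.
hollow quills (derived state 'present') is shared by Taxon 2, Taxon 8, and Taxon 9 — a synapomorphy uniting that clade.
pollen tricolpate (derived state 'present') is shared by Taxon 2, Taxon 4, Taxon 8, and Taxon 9 — a synapomorphy uniting that clade.
cranial crest: derived state 'present' in Taxon 1, Taxon 2, Taxon 4, Taxon 8, and Taxon 9 only — synapomorphy for {Taxon 1, Taxon 2, Taxon 4, Taxon 8, Taxon 9}.
bioluminescent organ: derived state 'present' in Taxon 8 and Taxon 9 only — synapomorphy for {Taxon 8, Taxon 9}.
setae branched (derived state 'present') is unique to Taxon 8 (autapomorphy; uninformative for grouping).
Most parsimonious ingroup topology: (Taxon 5,((((Taxon 9,Taxon 8),Taxon 2),Taxon 4),Taxon 1)).
The clade {Taxon 2, Taxon 4, Taxon 8, Taxon 9} is supported by pollen tricolpate: its derived state 'present' occurs in exactly those taxa and in no other taxon (including the outgroup).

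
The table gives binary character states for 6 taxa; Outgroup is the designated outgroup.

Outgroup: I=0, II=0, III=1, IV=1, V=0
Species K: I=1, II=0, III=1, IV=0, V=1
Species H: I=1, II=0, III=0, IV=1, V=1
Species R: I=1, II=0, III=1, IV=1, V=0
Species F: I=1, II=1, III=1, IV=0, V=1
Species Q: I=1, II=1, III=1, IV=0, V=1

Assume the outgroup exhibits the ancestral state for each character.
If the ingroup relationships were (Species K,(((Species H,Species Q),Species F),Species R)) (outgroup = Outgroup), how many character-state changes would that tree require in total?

9

Map each character onto (Species K,(((Species H,Species Q),Species F),Species R)) (rooted by Outgroup) and count the minimum state changes it requires (Fitch parsimony):
I: 1; II: 2; III: 1; IV: 3; V: 2.
Total tree length = 9.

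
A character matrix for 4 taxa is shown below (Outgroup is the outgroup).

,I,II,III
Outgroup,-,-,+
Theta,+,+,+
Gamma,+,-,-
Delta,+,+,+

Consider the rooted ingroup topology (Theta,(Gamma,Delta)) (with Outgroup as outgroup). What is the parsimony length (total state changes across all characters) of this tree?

Map each character onto (Theta,(Gamma,Delta)) (rooted by Outgroup) and count the minimum state changes it requires (Fitch parsimony):
I: 1; II: 2; III: 1.
Total tree length = 4.

4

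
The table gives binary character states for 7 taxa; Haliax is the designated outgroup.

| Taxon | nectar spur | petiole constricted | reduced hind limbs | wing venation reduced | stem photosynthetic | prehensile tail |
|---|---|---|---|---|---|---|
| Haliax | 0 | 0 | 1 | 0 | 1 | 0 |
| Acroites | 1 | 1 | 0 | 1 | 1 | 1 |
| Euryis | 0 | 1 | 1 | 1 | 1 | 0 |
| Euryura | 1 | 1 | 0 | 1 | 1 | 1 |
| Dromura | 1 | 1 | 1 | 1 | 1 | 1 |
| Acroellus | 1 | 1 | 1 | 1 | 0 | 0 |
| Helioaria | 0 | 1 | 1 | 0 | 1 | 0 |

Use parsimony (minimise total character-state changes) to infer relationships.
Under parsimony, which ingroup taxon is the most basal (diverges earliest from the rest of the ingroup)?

Helioaria

Character polarity is set by the outgroup: the derived state is whichever differs from the outgroup's state, so for reduced hind limbs, stem photosynthetic the derived state is '0', and for the remaining characters it is '1'.
nectar spur: derived state '1' in Acroellus, Acroites, Dromura, and Euryura only — synapomorphy for {Acroellus, Acroites, Dromura, Euryura}.
All ingroup taxa share the derived state '1' for petiole constricted; it defines the ingroup but does not resolve relationships within it.
Only Acroites and Euryura show the derived state '0' for reduced hind limbs, supporting them as a clade.
wing venation reduced: derived state '1' in Acroellus, Acroites, Dromura, Euryis, and Euryura only — synapomorphy for {Acroellus, Acroites, Dromura, Euryis, Euryura}.
stem photosynthetic: derived state '0' in Acroellus only — an autapomorphy, so it tells us nothing about relationships among taxa.
prehensile tail (derived state '1') is shared by Acroites, Dromura, and Euryura — a synapomorphy uniting that clade.
Most parsimonious ingroup topology: (((((Acroites,Euryura),Dromura),Acroellus),Euryis),Helioaria).
Helioaria is sister to the clade containing all other ingroup taxa, so it is the earliest-diverging (most basal) ingroup lineage.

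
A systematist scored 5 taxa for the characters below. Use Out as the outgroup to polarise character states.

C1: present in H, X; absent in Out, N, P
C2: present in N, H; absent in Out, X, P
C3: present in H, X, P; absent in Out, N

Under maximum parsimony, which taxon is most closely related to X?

H

The outgroup has state 'absent' for every character, so 'present' is the derived state throughout.
C1 (derived state 'present') is shared by H and X — a synapomorphy uniting that clade.
C2 groups H and N, which is incompatible with the clades supported by the remaining characters; treating it as convergent (homoplasy) costs fewer steps than any alternative tree.
C3: derived state 'present' in H, P, and X only — synapomorphy for {H, P, X}.
Most parsimonious ingroup topology: (N,((H,X),P)).
X and H form a cherry on this tree, so they are sister taxa.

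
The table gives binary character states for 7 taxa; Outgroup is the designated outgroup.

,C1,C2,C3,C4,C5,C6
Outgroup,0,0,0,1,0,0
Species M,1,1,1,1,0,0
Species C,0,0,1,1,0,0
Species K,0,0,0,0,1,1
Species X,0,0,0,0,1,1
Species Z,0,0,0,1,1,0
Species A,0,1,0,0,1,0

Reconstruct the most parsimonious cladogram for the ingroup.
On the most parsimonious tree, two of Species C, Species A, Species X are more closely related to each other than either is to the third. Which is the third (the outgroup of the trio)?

Character polarity is set by the outgroup: the derived state is whichever differs from the outgroup's state, so for C4 the derived state is '0', and for the remaining characters it is '1'.
C1: derived state '1' in Species M only — an autapomorphy, so it tells us nothing about relationships among taxa.
C2 (state '1') occurs in Species A and Species M but conflicts with the nesting implied by the other characters — most parsimoniously interpreted as homoplasy.
C3 (derived state '1') is shared by Species C and Species M — a synapomorphy uniting that clade.
C4 (derived state '0') is shared by Species A, Species K, and Species X — a synapomorphy uniting that clade.
C5: derived state '1' in Species A, Species K, Species X, and Species Z only — synapomorphy for {Species A, Species K, Species X, Species Z}.
C6: derived state '1' in Species K and Species X only — synapomorphy for {Species K, Species X}.
Most parsimonious ingroup topology: ((Species M,Species C),(((Species K,Species X),Species A),Species Z)).
Species X and Species A share a more recent common ancestor with each other than either does with Species C, so Species C is the least closely related of the three.

Species C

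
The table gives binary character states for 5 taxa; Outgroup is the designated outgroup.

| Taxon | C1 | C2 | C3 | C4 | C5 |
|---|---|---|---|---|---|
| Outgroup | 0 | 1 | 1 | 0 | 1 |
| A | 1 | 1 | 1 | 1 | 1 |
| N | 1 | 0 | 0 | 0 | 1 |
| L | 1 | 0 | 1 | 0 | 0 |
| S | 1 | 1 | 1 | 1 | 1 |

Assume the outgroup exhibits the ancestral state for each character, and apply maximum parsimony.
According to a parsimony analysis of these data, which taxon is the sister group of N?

L

Character polarity is set by the outgroup: the derived state is whichever differs from the outgroup's state, so for C2, C3, C5 the derived state is '0', and for the remaining characters it is '1'.
All ingroup taxa share the derived state '1' for C1; it defines the ingroup but does not resolve relationships within it.
C2 (derived state '0') is shared by L and N — a synapomorphy uniting that clade.
C3: derived state '0' in N only — an autapomorphy, so it tells us nothing about relationships among taxa.
C4: derived state '1' in A and S only — synapomorphy for {A, S}.
C5 (derived state '0') is unique to L (autapomorphy; uninformative for grouping).
Most parsimonious ingroup topology: ((A,S),(N,L)).
N and L form a cherry on this tree, so they are sister taxa.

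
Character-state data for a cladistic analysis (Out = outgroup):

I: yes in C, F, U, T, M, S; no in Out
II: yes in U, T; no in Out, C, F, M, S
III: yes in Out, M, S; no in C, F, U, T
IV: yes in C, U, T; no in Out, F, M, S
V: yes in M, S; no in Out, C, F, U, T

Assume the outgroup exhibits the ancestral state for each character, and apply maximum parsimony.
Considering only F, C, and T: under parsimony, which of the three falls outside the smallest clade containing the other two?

Character polarity is set by the outgroup: the derived state is whichever differs from the outgroup's state, so for III the derived state is 'no', and for the remaining characters it is 'yes'.
I (derived state 'yes') is shared by all ingroup taxa — unites the whole ingroup.
II: derived state 'yes' in T and U only — synapomorphy for {T, U}.
Only C, F, T, and U show the derived state 'no' for III, supporting them as a clade.
IV (derived state 'yes') is shared by C, T, and U — a synapomorphy uniting that clade.
V (derived state 'yes') is shared by M and S — a synapomorphy uniting that clade.
Most parsimonious ingroup topology: (((C,(U,T)),F),(M,S)).
C and T share a more recent common ancestor with each other than either does with F, so F is the least closely related of the three.

F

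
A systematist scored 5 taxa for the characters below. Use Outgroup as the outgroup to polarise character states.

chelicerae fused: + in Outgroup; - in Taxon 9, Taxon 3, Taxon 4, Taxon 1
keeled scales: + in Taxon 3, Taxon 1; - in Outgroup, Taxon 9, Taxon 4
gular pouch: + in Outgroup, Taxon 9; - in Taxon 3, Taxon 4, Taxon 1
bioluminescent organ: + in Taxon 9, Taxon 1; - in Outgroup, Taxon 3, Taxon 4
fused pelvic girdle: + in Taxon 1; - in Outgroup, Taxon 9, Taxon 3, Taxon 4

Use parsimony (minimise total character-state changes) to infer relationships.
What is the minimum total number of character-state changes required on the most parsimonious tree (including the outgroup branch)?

6

Character polarity is set by the outgroup: the derived state is whichever differs from the outgroup's state, so for chelicerae fused, gular pouch the derived state is '-', and for the remaining characters it is '+'.
chelicerae fused (derived state '-') is shared by all ingroup taxa — unites the whole ingroup.
Only Taxon 1 and Taxon 3 show the derived state '+' for keeled scales, supporting them as a clade.
gular pouch: derived state '-' in Taxon 1, Taxon 3, and Taxon 4 only — synapomorphy for {Taxon 1, Taxon 3, Taxon 4}.
bioluminescent organ groups Taxon 1 and Taxon 9, which is incompatible with the clades supported by the remaining characters; treating it as convergent (homoplasy) costs fewer steps than any alternative tree.
fused pelvic girdle (derived state '+') is unique to Taxon 1 (autapomorphy; uninformative for grouping).
Most parsimonious ingroup topology: (Taxon 9,((Taxon 3,Taxon 1),Taxon 4)).
Changes per character on this tree: chelicerae fused: 1; keeled scales: 1; gular pouch: 1; bioluminescent organ: 2; fused pelvic girdle: 1.
Total = 6.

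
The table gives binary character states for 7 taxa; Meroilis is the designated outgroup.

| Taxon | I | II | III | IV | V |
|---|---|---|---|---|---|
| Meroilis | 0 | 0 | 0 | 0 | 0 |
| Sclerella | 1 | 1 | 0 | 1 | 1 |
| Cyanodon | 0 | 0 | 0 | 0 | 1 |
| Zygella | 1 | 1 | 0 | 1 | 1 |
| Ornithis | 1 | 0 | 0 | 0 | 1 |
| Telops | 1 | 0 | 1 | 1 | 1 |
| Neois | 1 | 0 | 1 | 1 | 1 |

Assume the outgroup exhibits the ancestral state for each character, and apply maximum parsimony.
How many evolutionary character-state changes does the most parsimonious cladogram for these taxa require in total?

5

The outgroup has state '0' for every character, so '1' is the derived state throughout.
I (derived state '1') is shared by Neois, Ornithis, Sclerella, Telops, and Zygella — a synapomorphy uniting that clade.
II: derived state '1' in Sclerella and Zygella only — synapomorphy for {Sclerella, Zygella}.
Only Neois and Telops show the derived state '1' for III, supporting them as a clade.
IV: derived state '1' in Neois, Sclerella, Telops, and Zygella only — synapomorphy for {Neois, Sclerella, Telops, Zygella}.
V (derived state '1') is shared by all ingroup taxa — unites the whole ingroup.
Most parsimonious ingroup topology: ((((Sclerella,Zygella),(Telops,Neois)),Ornithis),Cyanodon).
Changes per character on this tree: I: 1; II: 1; III: 1; IV: 1; V: 1.
Total = 5.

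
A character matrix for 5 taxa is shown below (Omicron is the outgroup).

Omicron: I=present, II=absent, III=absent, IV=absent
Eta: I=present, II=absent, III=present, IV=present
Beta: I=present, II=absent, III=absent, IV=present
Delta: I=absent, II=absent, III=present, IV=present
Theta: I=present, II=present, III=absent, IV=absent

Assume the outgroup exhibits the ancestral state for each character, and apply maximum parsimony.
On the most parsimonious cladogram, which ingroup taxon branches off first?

Theta

Character polarity is set by the outgroup: the derived state is whichever differs from the outgroup's state, so for I the derived state is 'absent', and for the remaining characters it is 'present'.
I (derived state 'absent') is unique to Delta (autapomorphy; uninformative for grouping).
II: derived state 'present' in Theta only — an autapomorphy, so it tells us nothing about relationships among taxa.
III: derived state 'present' in Delta and Eta only — synapomorphy for {Delta, Eta}.
Only Beta, Delta, and Eta show the derived state 'present' for IV, supporting them as a clade.
Most parsimonious ingroup topology: (((Eta,Delta),Beta),Theta).
Theta is sister to the clade containing all other ingroup taxa, so it is the earliest-diverging (most basal) ingroup lineage.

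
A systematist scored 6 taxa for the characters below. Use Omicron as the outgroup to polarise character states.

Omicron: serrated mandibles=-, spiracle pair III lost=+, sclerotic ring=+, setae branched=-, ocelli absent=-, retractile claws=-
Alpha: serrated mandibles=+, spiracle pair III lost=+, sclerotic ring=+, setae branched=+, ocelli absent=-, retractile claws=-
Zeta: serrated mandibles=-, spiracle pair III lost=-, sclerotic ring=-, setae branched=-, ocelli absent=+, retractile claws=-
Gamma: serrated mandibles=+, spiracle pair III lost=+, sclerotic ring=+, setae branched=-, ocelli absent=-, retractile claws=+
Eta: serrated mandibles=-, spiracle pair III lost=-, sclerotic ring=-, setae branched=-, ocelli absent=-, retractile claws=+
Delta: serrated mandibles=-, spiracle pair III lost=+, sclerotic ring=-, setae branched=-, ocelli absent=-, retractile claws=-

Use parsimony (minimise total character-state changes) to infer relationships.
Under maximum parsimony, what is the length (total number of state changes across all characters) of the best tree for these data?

7

Character polarity is set by the outgroup: the derived state is whichever differs from the outgroup's state, so for spiracle pair III lost, sclerotic ring the derived state is '-', and for the remaining characters it is '+'.
serrated mandibles: derived state '+' in Alpha and Gamma only — synapomorphy for {Alpha, Gamma}.
Only Eta and Zeta show the derived state '-' for spiracle pair III lost, supporting them as a clade.
sclerotic ring: derived state '-' in Delta, Eta, and Zeta only — synapomorphy for {Delta, Eta, Zeta}.
setae branched (derived state '+') is unique to Alpha (autapomorphy; uninformative for grouping).
ocelli absent (derived state '+') is unique to Zeta (autapomorphy; uninformative for grouping).
retractile claws (state '+') occurs in Eta and Gamma but conflicts with the nesting implied by the other characters — most parsimoniously interpreted as homoplasy.
Most parsimonious ingroup topology: ((Alpha,Gamma),((Zeta,Eta),Delta)).
Changes per character on this tree: serrated mandibles: 1; spiracle pair III lost: 1; sclerotic ring: 1; setae branched: 1; ocelli absent: 1; retractile claws: 2.
Total = 7.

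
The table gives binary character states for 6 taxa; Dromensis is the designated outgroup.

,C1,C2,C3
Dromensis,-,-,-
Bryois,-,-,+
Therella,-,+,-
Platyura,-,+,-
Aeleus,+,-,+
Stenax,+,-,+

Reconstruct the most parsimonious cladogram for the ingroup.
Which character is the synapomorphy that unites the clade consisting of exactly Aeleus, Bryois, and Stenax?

C3

The outgroup has state '-' for every character, so '+' is the derived state throughout.
C1 (derived state '+') is shared by Aeleus and Stenax — a synapomorphy uniting that clade.
C2 (derived state '+') is shared by Platyura and Therella — a synapomorphy uniting that clade.
Only Aeleus, Bryois, and Stenax show the derived state '+' for C3, supporting them as a clade.
Most parsimonious ingroup topology: (((Aeleus,Stenax),Bryois),(Platyura,Therella)).
The clade {Aeleus, Bryois, Stenax} is supported by C3: its derived state '+' occurs in exactly those taxa and in no other taxon (including the outgroup).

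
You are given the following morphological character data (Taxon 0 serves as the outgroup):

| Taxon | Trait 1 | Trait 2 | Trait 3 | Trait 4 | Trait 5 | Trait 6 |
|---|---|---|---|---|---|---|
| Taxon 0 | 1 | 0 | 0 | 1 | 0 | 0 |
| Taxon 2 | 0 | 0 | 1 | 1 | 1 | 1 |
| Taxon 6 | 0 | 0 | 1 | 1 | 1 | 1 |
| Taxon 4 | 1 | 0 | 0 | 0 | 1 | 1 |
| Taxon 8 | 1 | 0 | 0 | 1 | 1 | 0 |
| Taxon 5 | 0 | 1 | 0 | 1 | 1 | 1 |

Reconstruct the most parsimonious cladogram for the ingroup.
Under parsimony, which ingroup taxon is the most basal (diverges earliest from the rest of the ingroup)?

Taxon 8

Character polarity is set by the outgroup: the derived state is whichever differs from the outgroup's state, so for Trait 1, Trait 4 the derived state is '0', and for the remaining characters it is '1'.
Trait 1 (derived state '0') is shared by Taxon 2, Taxon 5, and Taxon 6 — a synapomorphy uniting that clade.
Trait 2: derived state '1' in Taxon 5 only — an autapomorphy, so it tells us nothing about relationships among taxa.
Only Taxon 2 and Taxon 6 show the derived state '1' for Trait 3, supporting them as a clade.
Trait 4 (derived state '0') is unique to Taxon 4 (autapomorphy; uninformative for grouping).
Trait 5 (derived state '1') is shared by all ingroup taxa — unites the whole ingroup.
Trait 6 (derived state '1') is shared by Taxon 2, Taxon 4, Taxon 5, and Taxon 6 — a synapomorphy uniting that clade.
Most parsimonious ingroup topology: ((((Taxon 2,Taxon 6),Taxon 5),Taxon 4),Taxon 8).
Taxon 8 is sister to the clade containing all other ingroup taxa, so it is the earliest-diverging (most basal) ingroup lineage.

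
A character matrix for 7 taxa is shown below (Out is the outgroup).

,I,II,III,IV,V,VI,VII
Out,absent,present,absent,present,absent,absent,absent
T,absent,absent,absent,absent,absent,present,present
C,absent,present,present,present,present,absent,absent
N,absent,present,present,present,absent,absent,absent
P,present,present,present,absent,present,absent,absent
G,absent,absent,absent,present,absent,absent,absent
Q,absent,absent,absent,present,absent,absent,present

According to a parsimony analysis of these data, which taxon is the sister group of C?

P

Character polarity is set by the outgroup: the derived state is whichever differs from the outgroup's state, so for II, IV the derived state is 'absent', and for the remaining characters it is 'present'.
I (derived state 'present') is unique to P (autapomorphy; uninformative for grouping).
II (derived state 'absent') is shared by G, Q, and T — a synapomorphy uniting that clade.
III: derived state 'present' in C, N, and P only — synapomorphy for {C, N, P}.
IV (state 'absent') occurs in P and T but conflicts with the nesting implied by the other characters — most parsimoniously interpreted as homoplasy.
V: derived state 'present' in C and P only — synapomorphy for {C, P}.
VI: derived state 'present' in T only — an autapomorphy, so it tells us nothing about relationships among taxa.
Only Q and T show the derived state 'present' for VII, supporting them as a clade.
Most parsimonious ingroup topology: (((T,Q),G),((C,P),N)).
C and P form a cherry on this tree, so they are sister taxa.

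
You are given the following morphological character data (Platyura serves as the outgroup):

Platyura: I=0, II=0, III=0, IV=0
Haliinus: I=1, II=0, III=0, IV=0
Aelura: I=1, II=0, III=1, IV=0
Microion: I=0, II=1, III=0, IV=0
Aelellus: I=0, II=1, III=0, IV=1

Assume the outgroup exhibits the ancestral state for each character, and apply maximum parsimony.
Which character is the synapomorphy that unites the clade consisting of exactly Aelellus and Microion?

II

The outgroup has state '0' for every character, so '1' is the derived state throughout.
I: derived state '1' in Aelura and Haliinus only — synapomorphy for {Aelura, Haliinus}.
II: derived state '1' in Aelellus and Microion only — synapomorphy for {Aelellus, Microion}.
III: derived state '1' in Aelura only — an autapomorphy, so it tells us nothing about relationships among taxa.
IV (derived state '1') is unique to Aelellus (autapomorphy; uninformative for grouping).
Most parsimonious ingroup topology: ((Haliinus,Aelura),(Microion,Aelellus)).
The clade {Aelellus, Microion} is supported by II: its derived state '1' occurs in exactly those taxa and in no other taxon (including the outgroup).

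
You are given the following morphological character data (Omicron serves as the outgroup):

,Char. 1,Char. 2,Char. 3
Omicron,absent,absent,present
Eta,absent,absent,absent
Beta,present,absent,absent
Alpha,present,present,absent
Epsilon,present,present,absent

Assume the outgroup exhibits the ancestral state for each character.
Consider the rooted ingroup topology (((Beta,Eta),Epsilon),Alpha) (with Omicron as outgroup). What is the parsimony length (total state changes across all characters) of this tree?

Map each character onto (((Beta,Eta),Epsilon),Alpha) (rooted by Omicron) and count the minimum state changes it requires (Fitch parsimony):
Char. 1: 2; Char. 2: 2; Char. 3: 1.
Total tree length = 5.

5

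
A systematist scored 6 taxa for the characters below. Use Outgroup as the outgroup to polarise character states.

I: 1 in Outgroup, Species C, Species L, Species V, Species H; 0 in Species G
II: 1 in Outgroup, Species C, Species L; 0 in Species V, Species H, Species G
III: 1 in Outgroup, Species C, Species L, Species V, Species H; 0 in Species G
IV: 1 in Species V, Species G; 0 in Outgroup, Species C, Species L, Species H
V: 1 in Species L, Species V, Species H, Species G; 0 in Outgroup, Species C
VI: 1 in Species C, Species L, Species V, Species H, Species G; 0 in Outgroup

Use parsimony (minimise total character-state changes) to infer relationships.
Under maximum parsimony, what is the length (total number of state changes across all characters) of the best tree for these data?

6

Character polarity is set by the outgroup: the derived state is whichever differs from the outgroup's state, so for I, II, III the derived state is '0', and for the remaining characters it is '1'.
I (derived state '0') is unique to Species G (autapomorphy; uninformative for grouping).
II (derived state '0') is shared by Species G, Species H, and Species V — a synapomorphy uniting that clade.
III: derived state '0' in Species G only — an autapomorphy, so it tells us nothing about relationships among taxa.
IV (derived state '1') is shared by Species G and Species V — a synapomorphy uniting that clade.
V (derived state '1') is shared by Species G, Species H, Species L, and Species V — a synapomorphy uniting that clade.
VI (derived state '1') is shared by all ingroup taxa — unites the whole ingroup.
Most parsimonious ingroup topology: (Species C,(Species L,((Species V,Species G),Species H))).
Changes per character on this tree: I: 1; II: 1; III: 1; IV: 1; V: 1; VI: 1.
Total = 6.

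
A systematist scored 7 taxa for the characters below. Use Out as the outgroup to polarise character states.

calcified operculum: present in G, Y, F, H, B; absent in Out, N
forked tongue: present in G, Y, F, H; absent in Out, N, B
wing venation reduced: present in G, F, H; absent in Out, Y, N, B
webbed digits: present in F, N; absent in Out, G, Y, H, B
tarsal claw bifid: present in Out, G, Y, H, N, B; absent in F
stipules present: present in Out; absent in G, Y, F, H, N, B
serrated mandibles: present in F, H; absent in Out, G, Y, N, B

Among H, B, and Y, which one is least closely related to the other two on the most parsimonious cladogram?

Character polarity is set by the outgroup: the derived state is whichever differs from the outgroup's state, so for tarsal claw bifid, stipules present the derived state is 'absent', and for the remaining characters it is 'present'.
Only B, F, G, H, and Y show the derived state 'present' for calcified operculum, supporting them as a clade.
forked tongue: derived state 'present' in F, G, H, and Y only — synapomorphy for {F, G, H, Y}.
Only F, G, and H show the derived state 'present' for wing venation reduced, supporting them as a clade.
webbed digits groups F and N, which is incompatible with the clades supported by the remaining characters; treating it as convergent (homoplasy) costs fewer steps than any alternative tree.
tarsal claw bifid: derived state 'absent' in F only — an autapomorphy, so it tells us nothing about relationships among taxa.
stipules present (derived state 'absent') is shared by all ingroup taxa — unites the whole ingroup.
serrated mandibles (derived state 'present') is shared by F and H — a synapomorphy uniting that clade.
Most parsimonious ingroup topology: ((((G,(F,H)),Y),B),N).
H and Y share a more recent common ancestor with each other than either does with B, so B is the least closely related of the three.

B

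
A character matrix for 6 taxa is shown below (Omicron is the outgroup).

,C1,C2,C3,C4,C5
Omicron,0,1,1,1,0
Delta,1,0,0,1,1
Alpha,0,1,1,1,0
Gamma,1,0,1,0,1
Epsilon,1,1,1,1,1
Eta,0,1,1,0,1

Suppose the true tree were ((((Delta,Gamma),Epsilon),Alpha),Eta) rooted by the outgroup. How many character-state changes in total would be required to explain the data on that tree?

Map each character onto ((((Delta,Gamma),Epsilon),Alpha),Eta) (rooted by Omicron) and count the minimum state changes it requires (Fitch parsimony):
C1: 1; C2: 1; C3: 1; C4: 2; C5: 2.
Total tree length = 7.

7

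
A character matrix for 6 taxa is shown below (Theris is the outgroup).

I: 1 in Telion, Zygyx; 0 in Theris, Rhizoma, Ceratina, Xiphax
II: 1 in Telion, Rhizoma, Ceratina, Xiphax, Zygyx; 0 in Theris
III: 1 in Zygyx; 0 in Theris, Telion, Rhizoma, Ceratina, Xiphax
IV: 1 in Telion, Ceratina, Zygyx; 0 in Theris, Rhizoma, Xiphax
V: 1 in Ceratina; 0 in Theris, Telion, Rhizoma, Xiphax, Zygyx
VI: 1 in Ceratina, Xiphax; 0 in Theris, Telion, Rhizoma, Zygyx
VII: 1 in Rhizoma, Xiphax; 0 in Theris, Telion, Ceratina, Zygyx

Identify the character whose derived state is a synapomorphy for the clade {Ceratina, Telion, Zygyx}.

The outgroup has state '0' for every character, so '1' is the derived state throughout.
I: derived state '1' in Telion and Zygyx only — synapomorphy for {Telion, Zygyx}.
II (derived state '1') is shared by all ingroup taxa — unites the whole ingroup.
III: derived state '1' in Zygyx only — an autapomorphy, so it tells us nothing about relationships among taxa.
IV: derived state '1' in Ceratina, Telion, and Zygyx only — synapomorphy for {Ceratina, Telion, Zygyx}.
V: derived state '1' in Ceratina only — an autapomorphy, so it tells us nothing about relationships among taxa.
VI groups Ceratina and Xiphax, which is incompatible with the clades supported by the remaining characters; treating it as convergent (homoplasy) costs fewer steps than any alternative tree.
VII (derived state '1') is shared by Rhizoma and Xiphax — a synapomorphy uniting that clade.
Most parsimonious ingroup topology: (((Telion,Zygyx),Ceratina),(Rhizoma,Xiphax)).
The clade {Ceratina, Telion, Zygyx} is supported by IV: its derived state '1' occurs in exactly those taxa and in no other taxon (including the outgroup).

IV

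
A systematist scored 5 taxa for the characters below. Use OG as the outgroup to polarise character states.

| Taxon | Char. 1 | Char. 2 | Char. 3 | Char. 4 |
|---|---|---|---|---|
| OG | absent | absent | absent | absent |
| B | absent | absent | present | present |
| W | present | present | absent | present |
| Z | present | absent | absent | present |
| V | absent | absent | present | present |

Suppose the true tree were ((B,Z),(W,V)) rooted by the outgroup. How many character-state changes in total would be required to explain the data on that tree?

6

Map each character onto ((B,Z),(W,V)) (rooted by OG) and count the minimum state changes it requires (Fitch parsimony):
Char. 1: 2; Char. 2: 1; Char. 3: 2; Char. 4: 1.
Total tree length = 6.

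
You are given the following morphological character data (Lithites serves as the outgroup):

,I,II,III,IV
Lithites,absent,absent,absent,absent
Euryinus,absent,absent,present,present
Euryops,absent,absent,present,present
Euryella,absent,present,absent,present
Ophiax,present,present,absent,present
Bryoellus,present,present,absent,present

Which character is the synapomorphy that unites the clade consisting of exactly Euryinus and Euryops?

III

The outgroup has state 'absent' for every character, so 'present' is the derived state throughout.
Only Bryoellus and Ophiax show the derived state 'present' for I, supporting them as a clade.
II (derived state 'present') is shared by Bryoellus, Euryella, and Ophiax — a synapomorphy uniting that clade.
Only Euryinus and Euryops show the derived state 'present' for III, supporting them as a clade.
All ingroup taxa share the derived state 'present' for IV; it defines the ingroup but does not resolve relationships within it.
Most parsimonious ingroup topology: ((Euryinus,Euryops),(Euryella,(Ophiax,Bryoellus))).
The clade {Euryinus, Euryops} is supported by III: its derived state 'present' occurs in exactly those taxa and in no other taxon (including the outgroup).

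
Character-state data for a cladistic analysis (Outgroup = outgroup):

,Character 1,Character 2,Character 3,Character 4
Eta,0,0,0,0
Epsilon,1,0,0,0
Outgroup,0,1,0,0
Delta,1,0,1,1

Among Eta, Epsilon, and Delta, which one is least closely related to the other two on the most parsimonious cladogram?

Character polarity is set by the outgroup: the derived state is whichever differs from the outgroup's state, so for Character 2 the derived state is '0', and for the remaining characters it is '1'.
Only Delta and Epsilon show the derived state '1' for Character 1, supporting them as a clade.
All ingroup taxa share the derived state '0' for Character 2; it defines the ingroup but does not resolve relationships within it.
Character 3 (derived state '1') is unique to Delta (autapomorphy; uninformative for grouping).
Character 4: derived state '1' in Delta only — an autapomorphy, so it tells us nothing about relationships among taxa.
Most parsimonious ingroup topology: ((Epsilon,Delta),Eta).
Delta and Epsilon share a more recent common ancestor with each other than either does with Eta, so Eta is the least closely related of the three.

Eta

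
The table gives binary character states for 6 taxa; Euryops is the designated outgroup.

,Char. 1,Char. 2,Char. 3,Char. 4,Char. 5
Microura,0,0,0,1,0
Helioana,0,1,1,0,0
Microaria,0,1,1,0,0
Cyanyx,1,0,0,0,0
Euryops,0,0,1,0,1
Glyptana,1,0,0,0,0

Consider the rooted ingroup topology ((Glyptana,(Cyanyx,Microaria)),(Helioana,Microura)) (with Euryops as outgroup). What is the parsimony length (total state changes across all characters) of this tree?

Map each character onto ((Glyptana,(Cyanyx,Microaria)),(Helioana,Microura)) (rooted by Euryops) and count the minimum state changes it requires (Fitch parsimony):
Char. 1: 2; Char. 2: 2; Char. 3: 3; Char. 4: 1; Char. 5: 1.
Total tree length = 9.

9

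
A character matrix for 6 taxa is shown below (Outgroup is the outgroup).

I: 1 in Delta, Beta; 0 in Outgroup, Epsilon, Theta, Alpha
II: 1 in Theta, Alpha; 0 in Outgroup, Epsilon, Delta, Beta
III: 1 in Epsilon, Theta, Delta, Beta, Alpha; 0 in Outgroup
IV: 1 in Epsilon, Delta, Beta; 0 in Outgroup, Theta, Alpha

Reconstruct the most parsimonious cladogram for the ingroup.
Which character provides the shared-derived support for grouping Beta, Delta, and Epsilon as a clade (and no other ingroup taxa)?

IV

The outgroup has state '0' for every character, so '1' is the derived state throughout.
Only Beta and Delta show the derived state '1' for I, supporting them as a clade.
II: derived state '1' in Alpha and Theta only — synapomorphy for {Alpha, Theta}.
All ingroup taxa share the derived state '1' for III; it defines the ingroup but does not resolve relationships within it.
IV (derived state '1') is shared by Beta, Delta, and Epsilon — a synapomorphy uniting that clade.
Most parsimonious ingroup topology: ((Epsilon,(Delta,Beta)),(Theta,Alpha)).
The clade {Beta, Delta, Epsilon} is supported by IV: its derived state '1' occurs in exactly those taxa and in no other taxon (including the outgroup).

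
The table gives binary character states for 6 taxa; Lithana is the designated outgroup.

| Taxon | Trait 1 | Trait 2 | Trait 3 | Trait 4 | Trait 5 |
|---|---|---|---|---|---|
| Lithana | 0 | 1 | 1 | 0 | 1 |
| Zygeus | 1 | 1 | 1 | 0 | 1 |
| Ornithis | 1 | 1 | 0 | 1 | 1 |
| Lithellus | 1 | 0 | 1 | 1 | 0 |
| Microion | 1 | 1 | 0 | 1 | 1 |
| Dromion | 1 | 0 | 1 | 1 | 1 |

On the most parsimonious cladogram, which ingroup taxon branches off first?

Character polarity is set by the outgroup: the derived state is whichever differs from the outgroup's state, so for Trait 2, Trait 3, Trait 5 the derived state is '0', and for the remaining characters it is '1'.
Trait 1 (derived state '1') is shared by all ingroup taxa — unites the whole ingroup.
Only Dromion and Lithellus show the derived state '0' for Trait 2, supporting them as a clade.
Trait 3: derived state '0' in Microion and Ornithis only — synapomorphy for {Microion, Ornithis}.
Only Dromion, Lithellus, Microion, and Ornithis show the derived state '1' for Trait 4, supporting them as a clade.
Trait 5: derived state '0' in Lithellus only — an autapomorphy, so it tells us nothing about relationships among taxa.
Most parsimonious ingroup topology: (Zygeus,((Ornithis,Microion),(Lithellus,Dromion))).
Zygeus is sister to the clade containing all other ingroup taxa, so it is the earliest-diverging (most basal) ingroup lineage.

Zygeus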